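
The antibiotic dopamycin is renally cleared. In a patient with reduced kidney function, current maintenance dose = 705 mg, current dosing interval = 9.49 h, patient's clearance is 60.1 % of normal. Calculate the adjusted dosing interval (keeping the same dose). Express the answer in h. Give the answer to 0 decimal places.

16 h

To keep the same average steady-state level, dosing rate must scale with clearance.
CL ratio = 60.1 / 100 = 0.6010
New interval (same dose) = 9.49 / 0.6010 = 15.79 h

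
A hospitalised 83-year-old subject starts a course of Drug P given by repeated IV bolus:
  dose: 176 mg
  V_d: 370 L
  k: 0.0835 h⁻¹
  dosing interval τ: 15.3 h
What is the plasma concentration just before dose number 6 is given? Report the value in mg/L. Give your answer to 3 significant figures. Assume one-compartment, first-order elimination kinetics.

0.184 mg/L

C₀ per dose = Dose / Vd = 176 / 370 = 0.4757 mg/L
Fraction remaining after one interval: r = e^(−kτ) = e^(−0.08350 × 15.3) = 0.2787
Before dose 6, 5 doses have been given (aged 1τ, 2τ, 3τ, 4τ, 5τ).
C_trough = C₀ × (r + r² + … + r^5) = C₀ × r(1−r^5)/(1−r)
        = 0.4757 × 0.2787 × (1 − 0.001681) / (1 − 0.2787) = 0.1835 mg/L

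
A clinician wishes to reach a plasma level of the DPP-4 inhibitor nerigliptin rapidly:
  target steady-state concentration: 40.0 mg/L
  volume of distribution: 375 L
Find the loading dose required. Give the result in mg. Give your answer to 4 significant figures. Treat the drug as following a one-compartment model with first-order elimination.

15000 mg

LD = Css × Vd = 40.0 × 375 = 15000 mg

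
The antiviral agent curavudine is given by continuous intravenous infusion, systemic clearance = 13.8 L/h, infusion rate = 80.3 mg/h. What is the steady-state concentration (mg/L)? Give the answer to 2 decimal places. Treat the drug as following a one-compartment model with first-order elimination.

At steady state Css = R₀ / CL = 80.3 / 13.80 = 5.819 mg/L

5.82 mg/L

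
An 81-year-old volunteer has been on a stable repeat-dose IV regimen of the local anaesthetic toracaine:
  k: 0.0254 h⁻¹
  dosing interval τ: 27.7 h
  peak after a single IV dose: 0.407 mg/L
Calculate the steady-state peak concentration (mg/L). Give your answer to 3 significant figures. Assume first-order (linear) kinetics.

0.806 mg/L

e^(−kτ) = e^(−0.02540 × 27.7) = 0.4948
Accumulation ratio R = 1 / (1 − e^(−kτ)) = 1 / (1 − 0.4948) = 1.979
Steady-state peak = C₀ × R = 0.407 × 1.979 = 0.8055 mg/L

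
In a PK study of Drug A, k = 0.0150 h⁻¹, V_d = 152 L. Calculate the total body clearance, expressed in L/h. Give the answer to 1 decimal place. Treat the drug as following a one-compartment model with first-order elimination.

2.3 L/h

CL = k × Vd = 0.0150 × 152 = 2.280 L/h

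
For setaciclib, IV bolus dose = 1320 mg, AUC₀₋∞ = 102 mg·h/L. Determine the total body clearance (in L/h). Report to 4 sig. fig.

CL = Dose / AUC = 1320 / 102 = 12.94 L/h

12.94 L/h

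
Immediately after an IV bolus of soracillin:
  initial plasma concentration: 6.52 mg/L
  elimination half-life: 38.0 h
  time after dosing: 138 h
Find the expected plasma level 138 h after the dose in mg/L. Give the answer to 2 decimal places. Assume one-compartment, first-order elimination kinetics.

k = ln2 / t½ = 0.693147 / 38.0 = 0.01824 h⁻¹
C = C₀ · e^(−k·t) = 6.520 × e^(−0.01824 × 138)
  = 6.520 × 0.08069 = 0.5261 mg/L

0.53 mg/L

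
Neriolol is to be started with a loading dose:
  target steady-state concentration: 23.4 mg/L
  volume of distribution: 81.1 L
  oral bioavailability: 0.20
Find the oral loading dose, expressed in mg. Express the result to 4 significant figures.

LD = Css × Vd / F = 23.4 × 81.1 / 0.20 = 9489 mg

9489 mg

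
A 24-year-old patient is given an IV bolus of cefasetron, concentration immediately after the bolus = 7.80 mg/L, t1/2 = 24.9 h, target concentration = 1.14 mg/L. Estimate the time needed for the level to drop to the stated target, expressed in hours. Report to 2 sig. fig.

k = ln2 / t½ = 0.693147 / 24.9 = 0.02784 h⁻¹
t = ln(C₀ / C) / k = ln(7.800 / 1.14) / 0.02784
  = ln(6.842) / 0.02784 = 1.923 / 0.02784 = 69.07 h

69 h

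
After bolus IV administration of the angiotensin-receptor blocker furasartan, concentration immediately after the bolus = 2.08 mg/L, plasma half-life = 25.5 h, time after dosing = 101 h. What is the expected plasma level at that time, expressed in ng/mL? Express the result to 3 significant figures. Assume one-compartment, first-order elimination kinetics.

k = ln2 / t½ = 0.693147 / 25.5 = 0.02718 h⁻¹
C = C₀ · e^(−k·t) = 2.080 × e^(−0.02718 × 101)
  = 2.080 × 0.06424 = 0.1336 mg/L
Convert: 0.1336 mg/L × 1000 = 133.6 ng/mL

134 ng/mL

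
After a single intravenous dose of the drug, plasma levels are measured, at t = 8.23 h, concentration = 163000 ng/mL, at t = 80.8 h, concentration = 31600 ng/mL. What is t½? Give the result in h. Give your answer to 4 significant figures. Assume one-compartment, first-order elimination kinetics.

30.66 h

k = ln(C₁/C₂) / (t₂ − t₁) = ln(163000/31600) / (80.8 − 8.23)
  = 1.641 / 72.57 = 0.02261 h⁻¹
t½ = ln2 / k = 0.693147 / 0.02261 = 30.66 h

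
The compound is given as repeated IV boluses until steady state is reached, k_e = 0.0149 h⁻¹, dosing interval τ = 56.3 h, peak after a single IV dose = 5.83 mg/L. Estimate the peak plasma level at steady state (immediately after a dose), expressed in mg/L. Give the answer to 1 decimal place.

10.3 mg/L

e^(−kτ) = e^(−0.01490 × 56.3) = 0.4322
Accumulation ratio R = 1 / (1 − e^(−kτ)) = 1 / (1 − 0.4322) = 1.761
Steady-state peak = C₀ × R = 5.83 × 1.761 = 10.27 mg/L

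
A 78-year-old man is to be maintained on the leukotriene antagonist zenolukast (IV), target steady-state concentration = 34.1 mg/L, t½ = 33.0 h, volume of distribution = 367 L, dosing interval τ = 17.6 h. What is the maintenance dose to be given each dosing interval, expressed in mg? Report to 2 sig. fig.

4600 mg

k = ln2 / t½ = 0.693147 / 33.0 = 0.02100 h⁻¹
CL = k × Vd = 0.02100 × 367 = 7.707 L/h
At steady state, Dose/τ = Css × CL.
Dose = Css × CL × τ = 34.1 × 7.707 × 17.6 = 4625 mg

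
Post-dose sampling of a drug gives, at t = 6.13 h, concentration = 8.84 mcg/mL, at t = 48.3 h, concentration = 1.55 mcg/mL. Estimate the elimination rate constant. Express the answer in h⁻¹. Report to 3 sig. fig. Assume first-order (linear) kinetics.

k = ln(C₁/C₂) / (t₂ − t₁) = ln(8.84/1.55) / (48.3 − 6.13)
  = 1.741 / 42.17 = 0.04129 h⁻¹

0.0413 h⁻¹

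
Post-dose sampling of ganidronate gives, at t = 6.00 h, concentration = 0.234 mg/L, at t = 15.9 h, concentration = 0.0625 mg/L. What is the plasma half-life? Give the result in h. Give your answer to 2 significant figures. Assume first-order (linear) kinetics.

k = ln(C₁/C₂) / (t₂ − t₁) = ln(0.234/0.0625) / (15.9 − 6.00)
  = 1.320 / 9.900 = 0.1333 h⁻¹
t½ = ln2 / k = 0.693147 / 0.1333 = 5.200 h

5.2 h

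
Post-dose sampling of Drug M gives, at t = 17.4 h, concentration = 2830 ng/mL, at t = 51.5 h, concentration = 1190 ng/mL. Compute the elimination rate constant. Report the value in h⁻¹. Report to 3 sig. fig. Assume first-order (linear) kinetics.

0.0254 h⁻¹

k = ln(C₁/C₂) / (t₂ − t₁) = ln(2830/1190) / (51.5 − 17.4)
  = 0.8663 / 34.10 = 0.02540 h⁻¹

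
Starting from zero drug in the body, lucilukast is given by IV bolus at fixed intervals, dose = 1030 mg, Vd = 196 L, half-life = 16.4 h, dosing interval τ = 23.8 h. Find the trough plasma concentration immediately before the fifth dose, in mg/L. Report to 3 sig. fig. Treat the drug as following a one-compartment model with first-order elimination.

C₀ per dose = Dose / Vd = 1030 / 196 = 5.255 mg/L
k = ln2 / t½ = 0.693147 / 16.4 = 0.04227 h⁻¹
Fraction remaining after one interval: r = e^(−kτ) = e^(−0.04227 × 23.8) = 0.3657
Before dose 5, 4 doses have been given (aged 1τ, 2τ, 3τ, 4τ).
C_trough = C₀ × (r + r² + … + r^4) = C₀ × r(1−r^4)/(1−r)
        = 5.255 × 0.3657 × (1 − 0.01789) / (1 − 0.3657) = 2.976 mg/L

2.98 mg/L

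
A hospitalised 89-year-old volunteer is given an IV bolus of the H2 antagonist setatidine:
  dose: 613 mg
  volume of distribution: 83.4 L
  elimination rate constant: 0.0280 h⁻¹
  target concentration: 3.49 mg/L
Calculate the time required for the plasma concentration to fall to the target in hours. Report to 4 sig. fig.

C₀ = Dose / Vd = 613.0 / 83.4 = 7.350 mg/L
t = ln(C₀ / C) / k = ln(7.350 / 3.49) / 0.02800
  = ln(2.106) / 0.02800 = 0.7448 / 0.02800 = 26.60 h

26.60 h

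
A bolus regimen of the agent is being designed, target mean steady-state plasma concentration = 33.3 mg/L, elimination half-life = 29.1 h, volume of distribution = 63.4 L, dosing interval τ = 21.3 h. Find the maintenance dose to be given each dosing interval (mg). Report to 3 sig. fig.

k = ln2 / t½ = 0.693147 / 29.1 = 0.02382 h⁻¹
CL = k × Vd = 0.02382 × 63.4 = 1.510 L/h
At steady state, Dose/τ = Css × CL.
Dose = Css × CL × τ = 33.3 × 1.510 × 21.3 = 1071 mg

1070 mg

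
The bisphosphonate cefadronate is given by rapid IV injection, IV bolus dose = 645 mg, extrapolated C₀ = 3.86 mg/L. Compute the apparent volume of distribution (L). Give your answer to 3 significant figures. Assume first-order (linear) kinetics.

Vd = Dose / C₀ = 645.0 / 3.86 = 167.1 L

167 L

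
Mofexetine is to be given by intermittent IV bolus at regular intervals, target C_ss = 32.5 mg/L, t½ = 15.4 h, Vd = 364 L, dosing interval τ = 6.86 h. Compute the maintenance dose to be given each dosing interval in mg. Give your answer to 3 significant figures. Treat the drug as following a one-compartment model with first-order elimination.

k = ln2 / t½ = 0.693147 / 15.4 = 0.04501 h⁻¹
CL = k × Vd = 0.04501 × 364 = 16.38 L/h
At steady state, Dose/τ = Css × CL.
Dose = Css × CL × τ = 32.5 × 16.38 × 6.86 = 3652 mg

3650 mg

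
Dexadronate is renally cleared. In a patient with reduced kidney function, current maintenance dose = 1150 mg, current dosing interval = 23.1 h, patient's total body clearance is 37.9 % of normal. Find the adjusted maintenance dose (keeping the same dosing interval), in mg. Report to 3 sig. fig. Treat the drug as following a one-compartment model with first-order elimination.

To keep the same average steady-state level, dosing rate must scale with clearance.
CL ratio = 37.9 / 100 = 0.3790
New dose (same interval) = 1150 × 0.3790 = 435.9 mg

436 mg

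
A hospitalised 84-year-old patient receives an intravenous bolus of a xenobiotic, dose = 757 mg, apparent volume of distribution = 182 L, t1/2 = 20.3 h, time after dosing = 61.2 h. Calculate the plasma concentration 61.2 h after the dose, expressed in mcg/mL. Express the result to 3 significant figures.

C₀ = Dose / Vd = 757.0 / 182 = 4.159 mg/L
k = ln2 / t½ = 0.693147 / 20.3 = 0.03415 h⁻¹
C = C₀ · e^(−k·t) = 4.159 × e^(−0.03415 × 61.2)
  = 4.159 × 0.1237 = 0.5145 mg/L
(0.5145 mg/L = 0.5145 mcg/mL)

0.515 mcg/mL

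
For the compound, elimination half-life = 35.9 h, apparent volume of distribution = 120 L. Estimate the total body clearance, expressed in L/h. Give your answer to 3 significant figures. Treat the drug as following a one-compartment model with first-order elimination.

k = ln2 / t½ = 0.693147 / 35.9 = 0.01931 h⁻¹
CL = k × Vd = 0.01931 × 120 = 2.317 L/h

2.32 L/h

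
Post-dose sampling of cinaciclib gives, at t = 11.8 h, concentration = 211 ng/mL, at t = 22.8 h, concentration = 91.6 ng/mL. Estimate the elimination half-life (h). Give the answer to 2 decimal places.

k = ln(C₁/C₂) / (t₂ − t₁) = ln(211/91.6) / (22.8 − 11.8)
  = 0.8344 / 11.00 = 0.07585 h⁻¹
t½ = ln2 / k = 0.693147 / 0.07585 = 9.138 h

9.14 h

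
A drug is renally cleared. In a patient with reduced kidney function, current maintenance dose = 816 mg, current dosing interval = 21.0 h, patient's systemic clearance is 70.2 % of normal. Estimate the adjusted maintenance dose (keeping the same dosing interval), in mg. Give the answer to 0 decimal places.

573 mg

To keep the same average steady-state level, dosing rate must scale with clearance.
CL ratio = 70.2 / 100 = 0.7020
New dose (same interval) = 816 × 0.7020 = 572.8 mg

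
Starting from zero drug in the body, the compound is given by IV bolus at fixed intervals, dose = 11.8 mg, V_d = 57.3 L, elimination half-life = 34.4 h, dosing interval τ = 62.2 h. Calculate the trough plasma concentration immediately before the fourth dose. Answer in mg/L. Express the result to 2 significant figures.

C₀ per dose = Dose / Vd = 11.8 / 57.3 = 0.2059 mg/L
k = ln2 / t½ = 0.693147 / 34.4 = 0.02015 h⁻¹
Fraction remaining after one interval: r = e^(−kτ) = e^(−0.02015 × 62.2) = 0.2856
Before dose 4, 3 doses have been given (aged 1τ, 2τ, 3τ).
C_trough = C₀ × (r + r² + … + r^3) = C₀ × r(1−r^3)/(1−r)
        = 0.2059 × 0.2856 × (1 − 0.02330) / (1 − 0.2856) = 0.08040 mg/L

0.080 mg/L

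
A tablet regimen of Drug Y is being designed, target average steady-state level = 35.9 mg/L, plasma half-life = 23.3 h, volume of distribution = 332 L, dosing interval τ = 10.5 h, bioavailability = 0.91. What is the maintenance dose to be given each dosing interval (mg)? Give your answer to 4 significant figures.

4091 mg

k = ln2 / t½ = 0.693147 / 23.3 = 0.02975 h⁻¹
CL = k × Vd = 0.02975 × 332 = 9.877 L/h
At steady state, F × (Dose/τ) = Css × CL.
Dose = Css × CL × τ / F = 35.9 × 9.877 × 10.5 / 0.91 = 4091 mg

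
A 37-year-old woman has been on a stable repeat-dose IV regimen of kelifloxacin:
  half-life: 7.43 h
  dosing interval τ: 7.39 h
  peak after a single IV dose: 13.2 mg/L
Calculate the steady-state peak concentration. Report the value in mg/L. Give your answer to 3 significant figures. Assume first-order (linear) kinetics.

k = ln2 / t½ = 0.693147 / 7.43 = 0.09329 h⁻¹
e^(−kτ) = e^(−0.09329 × 7.39) = 0.5019
Accumulation ratio R = 1 / (1 − e^(−kτ)) = 1 / (1 − 0.5019) = 2.008
Steady-state peak = C₀ × R = 13.2 × 2.008 = 26.51 mg/L

26.5 mg/L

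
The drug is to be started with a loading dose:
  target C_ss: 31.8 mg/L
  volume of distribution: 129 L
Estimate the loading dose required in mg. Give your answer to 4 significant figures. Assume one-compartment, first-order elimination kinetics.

4102 mg

LD = Css × Vd = 31.8 × 129 = 4102 mg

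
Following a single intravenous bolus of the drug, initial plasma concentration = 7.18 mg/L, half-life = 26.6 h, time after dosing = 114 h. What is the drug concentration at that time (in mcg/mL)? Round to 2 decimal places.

0.37 mcg/mL

k = ln2 / t½ = 0.693147 / 26.6 = 0.02606 h⁻¹
C = C₀ · e^(−k·t) = 7.180 × e^(−0.02606 × 114)
  = 7.180 × 0.05126 = 0.3680 mg/L
(0.3680 mg/L = 0.3680 mcg/mL)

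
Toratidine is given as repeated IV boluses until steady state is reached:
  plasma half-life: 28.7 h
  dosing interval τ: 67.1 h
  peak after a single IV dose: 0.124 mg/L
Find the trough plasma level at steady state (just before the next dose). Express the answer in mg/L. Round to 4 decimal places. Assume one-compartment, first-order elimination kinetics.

k = ln2 / t½ = 0.693147 / 28.7 = 0.02415 h⁻¹
e^(−kτ) = e^(−0.02415 × 67.1) = 0.1978
Accumulation ratio R = 1 / (1 − e^(−kτ)) = 1 / (1 − 0.1978) = 1.247
Steady-state trough = C₀ × R × e^(−kτ) = 0.124 × 1.247 × 0.1978 = 0.03059 mg/L

0.0306 mg/L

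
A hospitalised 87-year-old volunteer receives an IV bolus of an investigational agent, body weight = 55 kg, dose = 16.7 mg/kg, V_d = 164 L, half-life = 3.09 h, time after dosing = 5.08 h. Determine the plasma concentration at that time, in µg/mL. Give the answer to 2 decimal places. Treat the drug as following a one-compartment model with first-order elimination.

1.79 µg/mL

Total dose = 16.7 × 55 = 918.5 mg
C₀ = Dose / Vd = 918.5 / 164 = 5.601 mg/L
k = ln2 / t½ = 0.693147 / 3.09 = 0.2243 h⁻¹
C = C₀ · e^(−k·t) = 5.601 × e^(−0.2243 × 5.08)
  = 5.601 × 0.3200 = 1.792 mg/L
(1.792 mg/L = 1.792 µg/mL)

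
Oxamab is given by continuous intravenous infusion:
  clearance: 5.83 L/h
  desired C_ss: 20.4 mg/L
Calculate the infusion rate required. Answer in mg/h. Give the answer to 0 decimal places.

119 mg/h

At steady state, infusion rate R₀ = Css × CL = 20.4 × 5.830 = 118.9 mg/h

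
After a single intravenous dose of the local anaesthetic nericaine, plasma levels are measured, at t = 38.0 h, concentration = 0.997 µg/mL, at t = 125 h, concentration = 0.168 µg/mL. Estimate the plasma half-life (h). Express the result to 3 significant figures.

33.9 h

k = ln(C₁/C₂) / (t₂ − t₁) = ln(0.997/0.168) / (125 − 38.0)
  = 1.781 / 87.00 = 0.02047 h⁻¹
t½ = ln2 / k = 0.693147 / 0.02047 = 33.86 h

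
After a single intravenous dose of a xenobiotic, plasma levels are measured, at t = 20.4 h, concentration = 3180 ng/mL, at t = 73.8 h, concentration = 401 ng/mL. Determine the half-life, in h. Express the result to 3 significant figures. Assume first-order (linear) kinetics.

k = ln(C₁/C₂) / (t₂ − t₁) = ln(3180/401) / (73.8 − 20.4)
  = 2.071 / 53.40 = 0.03878 h⁻¹
t½ = ln2 / k = 0.693147 / 0.03878 = 17.87 h

17.9 h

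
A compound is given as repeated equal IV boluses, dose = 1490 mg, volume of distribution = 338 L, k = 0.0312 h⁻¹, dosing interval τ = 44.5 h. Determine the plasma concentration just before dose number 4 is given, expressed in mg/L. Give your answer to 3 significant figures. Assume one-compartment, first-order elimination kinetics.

1.44 mg/L

C₀ per dose = Dose / Vd = 1490 / 338 = 4.408 mg/L
Fraction remaining after one interval: r = e^(−kτ) = e^(−0.03120 × 44.5) = 0.2495
Before dose 4, 3 doses have been given (aged 1τ, 2τ, 3τ).
C_trough = C₀ × (r + r² + … + r^3) = C₀ × r(1−r^3)/(1−r)
        = 4.408 × 0.2495 × (1 − 0.01553) / (1 − 0.2495) = 1.443 mg/L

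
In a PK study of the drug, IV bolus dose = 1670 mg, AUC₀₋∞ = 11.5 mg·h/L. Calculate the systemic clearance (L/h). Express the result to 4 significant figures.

CL = Dose / AUC = 1670 / 11.5 = 145.2 L/h

145.2 L/h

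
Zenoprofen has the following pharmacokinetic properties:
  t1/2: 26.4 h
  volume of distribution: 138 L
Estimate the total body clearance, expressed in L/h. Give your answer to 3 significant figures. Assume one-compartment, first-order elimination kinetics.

k = ln2 / t½ = 0.693147 / 26.4 = 0.02626 h⁻¹
CL = k × Vd = 0.02626 × 138 = 3.624 L/h

3.62 L/h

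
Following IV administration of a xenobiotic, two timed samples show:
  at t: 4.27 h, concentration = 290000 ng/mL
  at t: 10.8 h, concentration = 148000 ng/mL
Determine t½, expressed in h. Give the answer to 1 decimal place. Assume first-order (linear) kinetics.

k = ln(C₁/C₂) / (t₂ − t₁) = ln(290000/148000) / (10.8 − 4.27)
  = 0.6727 / 6.530 = 0.1030 h⁻¹
t½ = ln2 / k = 0.693147 / 0.1030 = 6.730 h

6.7 h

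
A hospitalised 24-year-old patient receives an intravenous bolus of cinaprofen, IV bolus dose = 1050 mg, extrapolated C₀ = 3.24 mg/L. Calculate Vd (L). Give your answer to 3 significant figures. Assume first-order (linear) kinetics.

324 L

Vd = Dose / C₀ = 1050 / 3.24 = 324.1 L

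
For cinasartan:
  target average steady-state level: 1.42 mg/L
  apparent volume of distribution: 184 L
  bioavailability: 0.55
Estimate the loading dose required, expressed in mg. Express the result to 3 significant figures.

475 mg

LD = Css × Vd / F = 1.42 × 184 / 0.55 = 475.1 mg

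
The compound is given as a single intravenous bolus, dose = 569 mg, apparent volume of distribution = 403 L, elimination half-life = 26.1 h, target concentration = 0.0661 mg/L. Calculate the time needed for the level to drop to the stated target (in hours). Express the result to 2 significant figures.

C₀ = Dose / Vd = 569.0 / 403 = 1.412 mg/L
k = ln2 / t½ = 0.693147 / 26.1 = 0.02656 h⁻¹
t = ln(C₀ / C) / k = ln(1.412 / 0.0661) / 0.02656
  = ln(21.36) / 0.02656 = 3.062 / 0.02656 = 115.3 h

120 h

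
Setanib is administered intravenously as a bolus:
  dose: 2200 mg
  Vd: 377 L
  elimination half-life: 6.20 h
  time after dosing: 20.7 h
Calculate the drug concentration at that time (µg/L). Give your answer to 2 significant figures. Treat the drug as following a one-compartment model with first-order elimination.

C₀ = Dose / Vd = 2200 / 377 = 5.836 mg/L
k = ln2 / t½ = 0.693147 / 6.20 = 0.1118 h⁻¹
C = C₀ · e^(−k·t) = 5.836 × e^(−0.1118 × 20.7)
  = 5.836 × 0.09884 = 0.5768 mg/L
Convert: 0.5768 mg/L × 1000 = 576.8 µg/L

580 µg/L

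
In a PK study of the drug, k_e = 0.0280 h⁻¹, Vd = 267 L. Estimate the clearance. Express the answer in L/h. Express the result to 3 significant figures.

7.48 L/h

CL = k × Vd = 0.0280 × 267 = 7.476 L/h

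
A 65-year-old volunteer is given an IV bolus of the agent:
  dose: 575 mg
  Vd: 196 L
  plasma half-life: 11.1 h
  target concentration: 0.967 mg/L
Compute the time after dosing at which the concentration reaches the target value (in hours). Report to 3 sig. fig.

C₀ = Dose / Vd = 575.0 / 196 = 2.934 mg/L
k = ln2 / t½ = 0.693147 / 11.1 = 0.06245 h⁻¹
t = ln(C₀ / C) / k = ln(2.934 / 0.967) / 0.06245
  = ln(3.034) / 0.06245 = 1.110 / 0.06245 = 17.77 h

17.8 h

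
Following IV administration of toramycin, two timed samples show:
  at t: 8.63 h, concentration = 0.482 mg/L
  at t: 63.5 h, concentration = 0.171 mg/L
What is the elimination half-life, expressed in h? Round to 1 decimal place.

k = ln(C₁/C₂) / (t₂ − t₁) = ln(0.482/0.171) / (63.5 − 8.63)
  = 1.036 / 54.87 = 0.01888 h⁻¹
t½ = ln2 / k = 0.693147 / 0.01888 = 36.71 h

36.7 h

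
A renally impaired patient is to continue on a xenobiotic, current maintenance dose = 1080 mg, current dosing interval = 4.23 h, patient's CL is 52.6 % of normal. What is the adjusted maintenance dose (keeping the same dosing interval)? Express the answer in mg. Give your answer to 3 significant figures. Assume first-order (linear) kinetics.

To keep the same average steady-state level, dosing rate must scale with clearance.
CL ratio = 52.6 / 100 = 0.5260
New dose (same interval) = 1080 × 0.5260 = 568.1 mg

568 mg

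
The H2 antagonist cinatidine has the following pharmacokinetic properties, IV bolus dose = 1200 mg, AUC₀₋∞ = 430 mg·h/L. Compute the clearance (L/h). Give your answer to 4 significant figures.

2.791 L/h

CL = Dose / AUC = 1200 / 430 = 2.791 L/h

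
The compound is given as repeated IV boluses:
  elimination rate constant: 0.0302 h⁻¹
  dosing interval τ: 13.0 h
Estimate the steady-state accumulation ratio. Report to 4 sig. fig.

3.080

e^(−kτ) = e^(−0.03020 × 13.0) = 0.6753
Accumulation ratio R = 1 / (1 − e^(−kτ)) = 1 / (1 − 0.6753) = 3.080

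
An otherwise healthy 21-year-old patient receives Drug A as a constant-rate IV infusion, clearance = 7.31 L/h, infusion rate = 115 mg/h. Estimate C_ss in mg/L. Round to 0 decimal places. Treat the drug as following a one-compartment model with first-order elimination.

16 mg/L

At steady state Css = R₀ / CL = 115 / 7.310 = 15.73 mg/L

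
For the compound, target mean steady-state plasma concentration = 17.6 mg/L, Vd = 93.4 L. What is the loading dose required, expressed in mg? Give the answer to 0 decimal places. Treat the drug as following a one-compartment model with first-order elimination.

1644 mg

LD = Css × Vd = 17.6 × 93.4 = 1644 mg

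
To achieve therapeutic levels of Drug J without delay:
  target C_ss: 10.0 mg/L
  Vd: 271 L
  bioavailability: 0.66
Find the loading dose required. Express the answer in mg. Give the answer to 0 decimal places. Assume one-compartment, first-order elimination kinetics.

LD = Css × Vd / F = 10.0 × 271 / 0.66 = 4106 mg

4106 mg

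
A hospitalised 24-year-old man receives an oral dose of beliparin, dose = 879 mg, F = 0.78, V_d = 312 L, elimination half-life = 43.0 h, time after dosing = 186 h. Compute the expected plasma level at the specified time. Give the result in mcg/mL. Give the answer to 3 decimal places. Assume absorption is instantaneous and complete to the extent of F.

Amount reaching circulation = F × Dose = 0.78 × 879.0 = 685.6 mg
C₀ = F·Dose / Vd = 685.6 / 312 = 2.197 mg/L
k = ln2 / t½ = 0.693147 / 43.0 = 0.01612 h⁻¹
C = C₀ · e^(−k·t) = 2.197 × e^(−0.01612 × 186)
  = 2.197 × 0.04987 = 0.1096 mg/L
(0.1096 mg/L = 0.1096 mcg/mL)

0.110 mcg/mL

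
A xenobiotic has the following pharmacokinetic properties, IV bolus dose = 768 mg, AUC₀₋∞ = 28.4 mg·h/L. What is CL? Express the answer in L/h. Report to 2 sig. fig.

27 L/h

CL = Dose / AUC = 768 / 28.4 = 27.04 L/h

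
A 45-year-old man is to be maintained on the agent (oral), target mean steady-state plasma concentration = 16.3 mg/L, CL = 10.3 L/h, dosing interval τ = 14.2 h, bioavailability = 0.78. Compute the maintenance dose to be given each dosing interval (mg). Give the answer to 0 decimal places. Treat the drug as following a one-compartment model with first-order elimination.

3056 mg

At steady state, F × (Dose/τ) = Css × CL.
Dose = Css × CL × τ / F = 16.3 × 10.30 × 14.2 / 0.78 = 3056 mg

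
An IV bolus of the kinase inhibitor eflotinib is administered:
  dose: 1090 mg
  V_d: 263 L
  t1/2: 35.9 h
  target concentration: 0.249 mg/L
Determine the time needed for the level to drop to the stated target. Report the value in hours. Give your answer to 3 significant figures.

C₀ = Dose / Vd = 1090 / 263 = 4.144 mg/L
k = ln2 / t½ = 0.693147 / 35.9 = 0.01931 h⁻¹
t = ln(C₀ / C) / k = ln(4.144 / 0.249) / 0.01931
  = ln(16.64) / 0.01931 = 2.812 / 0.01931 = 145.6 h

146 h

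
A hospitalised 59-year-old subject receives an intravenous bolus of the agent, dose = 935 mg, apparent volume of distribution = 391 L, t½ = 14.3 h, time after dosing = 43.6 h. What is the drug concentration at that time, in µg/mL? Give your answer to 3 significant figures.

C₀ = Dose / Vd = 935.0 / 391 = 2.391 mg/L
k = ln2 / t½ = 0.693147 / 14.3 = 0.04847 h⁻¹
C = C₀ · e^(−k·t) = 2.391 × e^(−0.04847 × 43.6)
  = 2.391 × 0.1208 = 0.2888 mg/L
(0.2888 mg/L = 0.2888 µg/mL)

0.289 µg/mL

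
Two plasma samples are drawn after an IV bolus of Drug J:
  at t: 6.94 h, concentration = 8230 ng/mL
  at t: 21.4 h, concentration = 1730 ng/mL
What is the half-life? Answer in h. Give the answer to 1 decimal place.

6.4 h

k = ln(C₁/C₂) / (t₂ − t₁) = ln(8230/1730) / (21.4 − 6.94)
  = 1.560 / 14.46 = 0.1079 h⁻¹
t½ = ln2 / k = 0.693147 / 0.1079 = 6.424 h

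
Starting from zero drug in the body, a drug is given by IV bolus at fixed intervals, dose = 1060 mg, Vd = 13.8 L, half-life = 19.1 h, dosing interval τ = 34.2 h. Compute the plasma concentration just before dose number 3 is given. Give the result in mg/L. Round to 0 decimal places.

29 mg/L

C₀ per dose = Dose / Vd = 1060 / 13.8 = 76.81 mg/L
k = ln2 / t½ = 0.693147 / 19.1 = 0.03629 h⁻¹
Fraction remaining after one interval: r = e^(−kτ) = e^(−0.03629 × 34.2) = 0.2891
Before dose 3, 2 doses have been given (aged 1τ, 2τ).
C_trough = C₀ × (r + r²) = 76.81 × (0.2891 + 0.08358) = 28.63 mg/L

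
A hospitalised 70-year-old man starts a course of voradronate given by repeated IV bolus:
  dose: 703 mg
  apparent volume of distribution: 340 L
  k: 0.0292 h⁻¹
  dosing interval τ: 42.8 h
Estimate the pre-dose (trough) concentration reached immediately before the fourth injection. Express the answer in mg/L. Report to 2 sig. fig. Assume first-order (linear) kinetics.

C₀ per dose = Dose / Vd = 703 / 340 = 2.068 mg/L
Fraction remaining after one interval: r = e^(−kτ) = e^(−0.02920 × 42.8) = 0.2866
Before dose 4, 3 doses have been given (aged 1τ, 2τ, 3τ).
C_trough = C₀ × (r + r² + … + r^3) = C₀ × r(1−r^3)/(1−r)
        = 2.068 × 0.2866 × (1 − 0.02354) / (1 − 0.2866) = 0.8112 mg/L

0.81 mg/L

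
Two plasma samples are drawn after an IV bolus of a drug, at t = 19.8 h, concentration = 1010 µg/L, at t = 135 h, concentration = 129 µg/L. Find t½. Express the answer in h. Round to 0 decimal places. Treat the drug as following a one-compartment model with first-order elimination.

39 h

k = ln(C₁/C₂) / (t₂ − t₁) = ln(1010/129) / (135 − 19.8)
  = 2.058 / 115.2 = 0.01786 h⁻¹
t½ = ln2 / k = 0.693147 / 0.01786 = 38.81 h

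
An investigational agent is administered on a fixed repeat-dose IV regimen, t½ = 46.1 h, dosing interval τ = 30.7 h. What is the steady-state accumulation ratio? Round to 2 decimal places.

k = ln2 / t½ = 0.693147 / 46.1 = 0.01504 h⁻¹
e^(−kτ) = e^(−0.01504 × 30.7) = 0.6302
Accumulation ratio R = 1 / (1 − e^(−kτ)) = 1 / (1 − 0.6302) = 2.704

2.70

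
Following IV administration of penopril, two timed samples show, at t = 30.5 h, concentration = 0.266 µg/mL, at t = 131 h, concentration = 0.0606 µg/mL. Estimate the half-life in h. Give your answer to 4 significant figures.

k = ln(C₁/C₂) / (t₂ − t₁) = ln(0.266/0.0606) / (131 − 30.5)
  = 1.479 / 100.5 = 0.01472 h⁻¹
t½ = ln2 / k = 0.693147 / 0.01472 = 47.09 h

47.09 h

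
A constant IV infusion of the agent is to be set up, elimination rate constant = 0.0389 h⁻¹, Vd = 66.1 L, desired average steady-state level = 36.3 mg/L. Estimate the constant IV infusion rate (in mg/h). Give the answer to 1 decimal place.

93.3 mg/h

CL = k × Vd = 0.03890 × 66.1 = 2.571 L/h
At steady state, infusion rate R₀ = Css × CL = 36.3 × 2.571 = 93.33 mg/h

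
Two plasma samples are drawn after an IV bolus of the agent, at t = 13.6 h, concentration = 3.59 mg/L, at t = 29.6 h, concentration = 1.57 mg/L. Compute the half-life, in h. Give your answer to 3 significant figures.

k = ln(C₁/C₂) / (t₂ − t₁) = ln(3.59/1.57) / (29.6 − 13.6)
  = 0.8271 / 16.00 = 0.05169 h⁻¹
t½ = ln2 / k = 0.693147 / 0.05169 = 13.41 h

13.4 h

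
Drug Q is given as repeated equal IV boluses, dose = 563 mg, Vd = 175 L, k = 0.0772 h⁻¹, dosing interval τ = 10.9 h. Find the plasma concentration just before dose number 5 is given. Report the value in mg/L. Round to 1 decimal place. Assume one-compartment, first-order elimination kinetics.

C₀ per dose = Dose / Vd = 563 / 175 = 3.217 mg/L
Fraction remaining after one interval: r = e^(−kτ) = e^(−0.07720 × 10.9) = 0.4311
Before dose 5, 4 doses have been given (aged 1τ, 2τ, 3τ, 4τ).
C_trough = C₀ × (r + r² + … + r^4) = C₀ × r(1−r^4)/(1−r)
        = 3.217 × 0.4311 × (1 − 0.03454) / (1 − 0.4311) = 2.354 mg/L

2.4 mg/L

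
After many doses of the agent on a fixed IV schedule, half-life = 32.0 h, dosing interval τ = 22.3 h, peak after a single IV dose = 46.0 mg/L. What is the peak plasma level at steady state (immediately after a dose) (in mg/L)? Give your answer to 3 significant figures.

120 mg/L

k = ln2 / t½ = 0.693147 / 32.0 = 0.02166 h⁻¹
e^(−kτ) = e^(−0.02166 × 22.3) = 0.6169
Accumulation ratio R = 1 / (1 − e^(−kτ)) = 1 / (1 − 0.6169) = 2.610
Steady-state peak = C₀ × R = 46.0 × 2.610 = 120.1 mg/L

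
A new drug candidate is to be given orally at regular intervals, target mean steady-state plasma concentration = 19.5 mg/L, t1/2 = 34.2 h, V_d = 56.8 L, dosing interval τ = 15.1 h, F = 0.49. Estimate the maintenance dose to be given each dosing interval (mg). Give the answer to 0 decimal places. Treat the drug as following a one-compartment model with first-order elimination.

k = ln2 / t½ = 0.693147 / 34.2 = 0.02027 h⁻¹
CL = k × Vd = 0.02027 × 56.8 = 1.151 L/h
At steady state, F × (Dose/τ) = Css × CL.
Dose = Css × CL × τ / F = 19.5 × 1.151 × 15.1 / 0.49 = 691.7 mg

692 mg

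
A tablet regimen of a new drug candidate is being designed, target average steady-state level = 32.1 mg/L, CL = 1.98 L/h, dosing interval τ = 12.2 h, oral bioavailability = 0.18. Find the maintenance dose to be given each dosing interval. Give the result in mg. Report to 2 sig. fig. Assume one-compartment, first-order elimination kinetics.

At steady state, F × (Dose/τ) = Css × CL.
Dose = Css × CL × τ / F = 32.1 × 1.980 × 12.2 / 0.18 = 4308 mg

4300 mg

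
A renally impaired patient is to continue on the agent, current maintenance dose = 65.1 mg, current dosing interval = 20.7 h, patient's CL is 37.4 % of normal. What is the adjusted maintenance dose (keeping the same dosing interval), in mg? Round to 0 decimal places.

24 mg

To keep the same average steady-state level, dosing rate must scale with clearance.
CL ratio = 37.4 / 100 = 0.3740
New dose (same interval) = 65.1 × 0.3740 = 24.35 mg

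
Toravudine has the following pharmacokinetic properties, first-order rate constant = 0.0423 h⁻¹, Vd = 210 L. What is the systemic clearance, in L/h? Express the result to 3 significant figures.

8.88 L/h

CL = k × Vd = 0.0423 × 210 = 8.883 L/h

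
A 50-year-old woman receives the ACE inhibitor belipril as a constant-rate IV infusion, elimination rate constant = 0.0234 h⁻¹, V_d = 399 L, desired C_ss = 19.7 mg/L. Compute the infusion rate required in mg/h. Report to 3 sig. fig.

184 mg/h

CL = k × Vd = 0.02340 × 399 = 9.337 L/h
At steady state, infusion rate R₀ = Css × CL = 19.7 × 9.337 = 183.9 mg/h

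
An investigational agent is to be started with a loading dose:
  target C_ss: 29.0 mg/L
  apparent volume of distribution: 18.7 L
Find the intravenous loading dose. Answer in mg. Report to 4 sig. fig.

542.3 mg

LD = Css × Vd = 29.0 × 18.7 = 542.3 mg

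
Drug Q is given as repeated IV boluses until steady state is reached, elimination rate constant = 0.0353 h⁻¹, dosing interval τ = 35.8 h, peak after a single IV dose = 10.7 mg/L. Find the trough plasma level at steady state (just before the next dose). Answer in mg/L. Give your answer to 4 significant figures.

4.215 mg/L

e^(−kτ) = e^(−0.03530 × 35.8) = 0.2826
Accumulation ratio R = 1 / (1 − e^(−kτ)) = 1 / (1 − 0.2826) = 1.394
Steady-state trough = C₀ × R × e^(−kτ) = 10.7 × 1.394 × 0.2826 = 4.215 mg/L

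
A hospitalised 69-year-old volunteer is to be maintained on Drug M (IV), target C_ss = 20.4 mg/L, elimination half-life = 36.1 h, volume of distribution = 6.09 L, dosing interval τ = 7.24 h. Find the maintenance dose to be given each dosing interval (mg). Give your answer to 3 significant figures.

17.3 mg

k = ln2 / t½ = 0.693147 / 36.1 = 0.01920 h⁻¹
CL = k × Vd = 0.01920 × 6.09 = 0.1169 L/h
At steady state, Dose/τ = Css × CL.
Dose = Css × CL × τ = 20.4 × 0.1169 × 7.24 = 17.27 mg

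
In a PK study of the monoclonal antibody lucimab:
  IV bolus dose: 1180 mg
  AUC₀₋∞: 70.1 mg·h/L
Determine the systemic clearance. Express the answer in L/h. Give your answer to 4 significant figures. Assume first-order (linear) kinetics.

16.83 L/h

CL = Dose / AUC = 1180 / 70.1 = 16.83 L/h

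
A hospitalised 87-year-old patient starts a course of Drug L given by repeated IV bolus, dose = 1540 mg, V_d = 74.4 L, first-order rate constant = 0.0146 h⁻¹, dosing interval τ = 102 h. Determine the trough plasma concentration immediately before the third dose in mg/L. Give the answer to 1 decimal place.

C₀ per dose = Dose / Vd = 1540 / 74.4 = 20.70 mg/L
Fraction remaining after one interval: r = e^(−kτ) = e^(−0.01460 × 102) = 0.2256
Before dose 3, 2 doses have been given (aged 1τ, 2τ).
C_trough = C₀ × (r + r²) = 20.70 × (0.2256 + 0.05090) = 5.724 mg/L

5.7 mg/L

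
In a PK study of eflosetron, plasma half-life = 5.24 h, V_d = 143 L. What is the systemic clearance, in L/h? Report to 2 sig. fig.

19 L/h

k = ln2 / t½ = 0.693147 / 5.24 = 0.1323 h⁻¹
CL = k × Vd = 0.1323 × 143 = 18.92 L/h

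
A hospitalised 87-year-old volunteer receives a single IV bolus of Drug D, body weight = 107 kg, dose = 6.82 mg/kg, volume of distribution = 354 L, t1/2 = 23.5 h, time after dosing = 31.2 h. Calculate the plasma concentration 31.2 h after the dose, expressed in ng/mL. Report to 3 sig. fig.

Total dose = 6.82 × 107 = 729.7 mg
C₀ = Dose / Vd = 729.7 / 354 = 2.061 mg/L
k = ln2 / t½ = 0.693147 / 23.5 = 0.02950 h⁻¹
C = C₀ · e^(−k·t) = 2.061 × e^(−0.02950 × 31.2)
  = 2.061 × 0.3984 = 0.8211 mg/L
Convert: 0.8211 mg/L × 1000 = 821.1 ng/mL

821 ng/mL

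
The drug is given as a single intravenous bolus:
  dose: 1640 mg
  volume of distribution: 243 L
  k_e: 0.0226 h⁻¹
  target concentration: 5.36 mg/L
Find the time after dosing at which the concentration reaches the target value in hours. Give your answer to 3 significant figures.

C₀ = Dose / Vd = 1640 / 243 = 6.749 mg/L
t = ln(C₀ / C) / k = ln(6.749 / 5.36) / 0.02260
  = ln(1.259) / 0.02260 = 0.2303 / 0.02260 = 10.19 h

10.2 h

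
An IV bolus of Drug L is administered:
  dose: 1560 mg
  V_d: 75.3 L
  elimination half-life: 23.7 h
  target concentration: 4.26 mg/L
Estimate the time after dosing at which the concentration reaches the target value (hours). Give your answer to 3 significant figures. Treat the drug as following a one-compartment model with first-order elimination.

54.1 h

C₀ = Dose / Vd = 1560 / 75.3 = 20.72 mg/L
k = ln2 / t½ = 0.693147 / 23.7 = 0.02925 h⁻¹
t = ln(C₀ / C) / k = ln(20.72 / 4.26) / 0.02925
  = ln(4.864) / 0.02925 = 1.582 / 0.02925 = 54.09 h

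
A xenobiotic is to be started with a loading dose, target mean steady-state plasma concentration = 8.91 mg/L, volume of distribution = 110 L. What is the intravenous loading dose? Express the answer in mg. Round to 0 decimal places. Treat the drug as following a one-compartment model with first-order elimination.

LD = Css × Vd = 8.91 × 110 = 980.1 mg

980 mg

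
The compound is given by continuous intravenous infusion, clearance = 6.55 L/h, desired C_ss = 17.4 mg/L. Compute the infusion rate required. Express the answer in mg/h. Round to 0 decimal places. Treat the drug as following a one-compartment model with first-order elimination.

114 mg/h

At steady state, infusion rate R₀ = Css × CL = 17.4 × 6.550 = 114.0 mg/h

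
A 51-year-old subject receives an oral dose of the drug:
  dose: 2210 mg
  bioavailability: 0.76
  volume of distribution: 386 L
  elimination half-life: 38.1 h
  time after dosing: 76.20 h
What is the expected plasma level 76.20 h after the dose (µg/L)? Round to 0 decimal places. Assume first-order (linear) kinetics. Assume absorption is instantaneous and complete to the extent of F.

Amount reaching circulation = F × Dose = 0.76 × 2210 = 1680 mg
C₀ = F·Dose / Vd = 1680 / 386 = 4.352 mg/L
k = ln2 / t½ = 0.693147 / 38.1 = 0.01819 h⁻¹
t / t½ = 76.20 / 38.1 = 2 half-lives
C = C₀ × (1/2)^2 = 4.352 × 0.2500 = 1.088 mg/L
Convert: 1.088 mg/L × 1000 = 1088 µg/L

1088 µg/L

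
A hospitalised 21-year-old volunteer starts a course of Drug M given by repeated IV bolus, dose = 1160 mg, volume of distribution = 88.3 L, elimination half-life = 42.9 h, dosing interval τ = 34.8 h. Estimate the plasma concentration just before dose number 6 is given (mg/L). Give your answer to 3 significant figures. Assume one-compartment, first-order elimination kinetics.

16.4 mg/L

C₀ per dose = Dose / Vd = 1160 / 88.3 = 13.14 mg/L
k = ln2 / t½ = 0.693147 / 42.9 = 0.01616 h⁻¹
Fraction remaining after one interval: r = e^(−kτ) = e^(−0.01616 × 34.8) = 0.5699
Before dose 6, 5 doses have been given (aged 1τ, 2τ, 3τ, 4τ, 5τ).
C_trough = C₀ × (r + r² + … + r^5) = C₀ × r(1−r^5)/(1−r)
        = 13.14 × 0.5699 × (1 − 0.06012) / (1 − 0.5699) = 16.36 mg/L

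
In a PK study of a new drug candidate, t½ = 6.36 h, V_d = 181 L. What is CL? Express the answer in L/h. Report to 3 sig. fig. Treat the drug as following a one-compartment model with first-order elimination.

k = ln2 / t½ = 0.693147 / 6.36 = 0.1090 h⁻¹
CL = k × Vd = 0.1090 × 181 = 19.73 L/h

19.7 L/h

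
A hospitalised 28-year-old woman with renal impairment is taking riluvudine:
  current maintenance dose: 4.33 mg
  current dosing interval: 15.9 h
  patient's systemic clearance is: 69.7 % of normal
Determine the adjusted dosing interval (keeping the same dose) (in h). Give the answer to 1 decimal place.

22.8 h

To keep the same average steady-state level, dosing rate must scale with clearance.
CL ratio = 69.7 / 100 = 0.6970
New interval (same dose) = 15.9 / 0.6970 = 22.81 h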